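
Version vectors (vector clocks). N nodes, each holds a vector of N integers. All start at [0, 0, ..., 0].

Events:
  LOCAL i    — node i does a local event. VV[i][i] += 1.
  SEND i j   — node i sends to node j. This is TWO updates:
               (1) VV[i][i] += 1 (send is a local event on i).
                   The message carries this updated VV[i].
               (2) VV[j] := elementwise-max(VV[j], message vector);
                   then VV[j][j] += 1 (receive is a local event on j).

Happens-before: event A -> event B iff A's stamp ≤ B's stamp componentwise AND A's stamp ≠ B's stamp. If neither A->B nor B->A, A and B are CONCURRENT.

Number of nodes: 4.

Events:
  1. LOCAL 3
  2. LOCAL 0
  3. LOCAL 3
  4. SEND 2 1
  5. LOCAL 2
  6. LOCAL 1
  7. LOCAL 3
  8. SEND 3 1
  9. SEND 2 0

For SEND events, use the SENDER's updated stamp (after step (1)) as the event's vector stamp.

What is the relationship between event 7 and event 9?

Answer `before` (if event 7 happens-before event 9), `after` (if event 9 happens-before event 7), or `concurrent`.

Answer: concurrent

Derivation:
Initial: VV[0]=[0, 0, 0, 0]
Initial: VV[1]=[0, 0, 0, 0]
Initial: VV[2]=[0, 0, 0, 0]
Initial: VV[3]=[0, 0, 0, 0]
Event 1: LOCAL 3: VV[3][3]++ -> VV[3]=[0, 0, 0, 1]
Event 2: LOCAL 0: VV[0][0]++ -> VV[0]=[1, 0, 0, 0]
Event 3: LOCAL 3: VV[3][3]++ -> VV[3]=[0, 0, 0, 2]
Event 4: SEND 2->1: VV[2][2]++ -> VV[2]=[0, 0, 1, 0], msg_vec=[0, 0, 1, 0]; VV[1]=max(VV[1],msg_vec) then VV[1][1]++ -> VV[1]=[0, 1, 1, 0]
Event 5: LOCAL 2: VV[2][2]++ -> VV[2]=[0, 0, 2, 0]
Event 6: LOCAL 1: VV[1][1]++ -> VV[1]=[0, 2, 1, 0]
Event 7: LOCAL 3: VV[3][3]++ -> VV[3]=[0, 0, 0, 3]
Event 8: SEND 3->1: VV[3][3]++ -> VV[3]=[0, 0, 0, 4], msg_vec=[0, 0, 0, 4]; VV[1]=max(VV[1],msg_vec) then VV[1][1]++ -> VV[1]=[0, 3, 1, 4]
Event 9: SEND 2->0: VV[2][2]++ -> VV[2]=[0, 0, 3, 0], msg_vec=[0, 0, 3, 0]; VV[0]=max(VV[0],msg_vec) then VV[0][0]++ -> VV[0]=[2, 0, 3, 0]
Event 7 stamp: [0, 0, 0, 3]
Event 9 stamp: [0, 0, 3, 0]
[0, 0, 0, 3] <= [0, 0, 3, 0]? False
[0, 0, 3, 0] <= [0, 0, 0, 3]? False
Relation: concurrent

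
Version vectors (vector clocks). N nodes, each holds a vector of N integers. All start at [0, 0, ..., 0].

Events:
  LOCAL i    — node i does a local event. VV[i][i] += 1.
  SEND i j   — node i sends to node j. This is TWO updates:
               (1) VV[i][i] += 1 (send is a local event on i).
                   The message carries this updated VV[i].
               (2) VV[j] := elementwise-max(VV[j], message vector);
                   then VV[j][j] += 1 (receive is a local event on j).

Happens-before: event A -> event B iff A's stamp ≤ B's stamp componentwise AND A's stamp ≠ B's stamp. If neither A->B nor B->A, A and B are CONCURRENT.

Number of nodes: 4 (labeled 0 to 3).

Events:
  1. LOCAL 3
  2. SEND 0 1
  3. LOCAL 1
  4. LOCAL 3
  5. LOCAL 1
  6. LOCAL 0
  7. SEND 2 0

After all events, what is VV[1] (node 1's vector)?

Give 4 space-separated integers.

Answer: 1 3 0 0

Derivation:
Initial: VV[0]=[0, 0, 0, 0]
Initial: VV[1]=[0, 0, 0, 0]
Initial: VV[2]=[0, 0, 0, 0]
Initial: VV[3]=[0, 0, 0, 0]
Event 1: LOCAL 3: VV[3][3]++ -> VV[3]=[0, 0, 0, 1]
Event 2: SEND 0->1: VV[0][0]++ -> VV[0]=[1, 0, 0, 0], msg_vec=[1, 0, 0, 0]; VV[1]=max(VV[1],msg_vec) then VV[1][1]++ -> VV[1]=[1, 1, 0, 0]
Event 3: LOCAL 1: VV[1][1]++ -> VV[1]=[1, 2, 0, 0]
Event 4: LOCAL 3: VV[3][3]++ -> VV[3]=[0, 0, 0, 2]
Event 5: LOCAL 1: VV[1][1]++ -> VV[1]=[1, 3, 0, 0]
Event 6: LOCAL 0: VV[0][0]++ -> VV[0]=[2, 0, 0, 0]
Event 7: SEND 2->0: VV[2][2]++ -> VV[2]=[0, 0, 1, 0], msg_vec=[0, 0, 1, 0]; VV[0]=max(VV[0],msg_vec) then VV[0][0]++ -> VV[0]=[3, 0, 1, 0]
Final vectors: VV[0]=[3, 0, 1, 0]; VV[1]=[1, 3, 0, 0]; VV[2]=[0, 0, 1, 0]; VV[3]=[0, 0, 0, 2]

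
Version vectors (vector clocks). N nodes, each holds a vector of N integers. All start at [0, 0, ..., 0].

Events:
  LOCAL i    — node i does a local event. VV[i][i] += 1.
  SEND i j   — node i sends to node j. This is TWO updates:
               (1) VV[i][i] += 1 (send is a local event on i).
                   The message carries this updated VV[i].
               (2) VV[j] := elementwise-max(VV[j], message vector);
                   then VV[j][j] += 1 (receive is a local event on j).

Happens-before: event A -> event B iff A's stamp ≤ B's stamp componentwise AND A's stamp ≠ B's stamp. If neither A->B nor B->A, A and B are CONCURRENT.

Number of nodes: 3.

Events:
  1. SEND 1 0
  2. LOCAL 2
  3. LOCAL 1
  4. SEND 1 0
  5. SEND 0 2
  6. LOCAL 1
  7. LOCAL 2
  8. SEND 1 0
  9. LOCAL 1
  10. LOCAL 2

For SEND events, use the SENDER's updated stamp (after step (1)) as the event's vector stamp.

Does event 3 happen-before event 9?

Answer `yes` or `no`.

Answer: yes

Derivation:
Initial: VV[0]=[0, 0, 0]
Initial: VV[1]=[0, 0, 0]
Initial: VV[2]=[0, 0, 0]
Event 1: SEND 1->0: VV[1][1]++ -> VV[1]=[0, 1, 0], msg_vec=[0, 1, 0]; VV[0]=max(VV[0],msg_vec) then VV[0][0]++ -> VV[0]=[1, 1, 0]
Event 2: LOCAL 2: VV[2][2]++ -> VV[2]=[0, 0, 1]
Event 3: LOCAL 1: VV[1][1]++ -> VV[1]=[0, 2, 0]
Event 4: SEND 1->0: VV[1][1]++ -> VV[1]=[0, 3, 0], msg_vec=[0, 3, 0]; VV[0]=max(VV[0],msg_vec) then VV[0][0]++ -> VV[0]=[2, 3, 0]
Event 5: SEND 0->2: VV[0][0]++ -> VV[0]=[3, 3, 0], msg_vec=[3, 3, 0]; VV[2]=max(VV[2],msg_vec) then VV[2][2]++ -> VV[2]=[3, 3, 2]
Event 6: LOCAL 1: VV[1][1]++ -> VV[1]=[0, 4, 0]
Event 7: LOCAL 2: VV[2][2]++ -> VV[2]=[3, 3, 3]
Event 8: SEND 1->0: VV[1][1]++ -> VV[1]=[0, 5, 0], msg_vec=[0, 5, 0]; VV[0]=max(VV[0],msg_vec) then VV[0][0]++ -> VV[0]=[4, 5, 0]
Event 9: LOCAL 1: VV[1][1]++ -> VV[1]=[0, 6, 0]
Event 10: LOCAL 2: VV[2][2]++ -> VV[2]=[3, 3, 4]
Event 3 stamp: [0, 2, 0]
Event 9 stamp: [0, 6, 0]
[0, 2, 0] <= [0, 6, 0]? True. Equal? False. Happens-before: True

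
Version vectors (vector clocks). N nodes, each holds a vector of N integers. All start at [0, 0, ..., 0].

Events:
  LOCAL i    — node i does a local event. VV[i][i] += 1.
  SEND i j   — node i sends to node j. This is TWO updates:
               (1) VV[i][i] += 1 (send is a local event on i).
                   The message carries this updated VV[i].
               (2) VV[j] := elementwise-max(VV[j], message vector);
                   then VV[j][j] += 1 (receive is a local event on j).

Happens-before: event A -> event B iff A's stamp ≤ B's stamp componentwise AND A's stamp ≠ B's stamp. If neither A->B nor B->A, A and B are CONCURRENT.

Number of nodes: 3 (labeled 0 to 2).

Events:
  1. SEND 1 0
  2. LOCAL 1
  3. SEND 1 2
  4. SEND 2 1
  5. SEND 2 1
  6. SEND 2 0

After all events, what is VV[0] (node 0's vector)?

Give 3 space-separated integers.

Answer: 2 3 4

Derivation:
Initial: VV[0]=[0, 0, 0]
Initial: VV[1]=[0, 0, 0]
Initial: VV[2]=[0, 0, 0]
Event 1: SEND 1->0: VV[1][1]++ -> VV[1]=[0, 1, 0], msg_vec=[0, 1, 0]; VV[0]=max(VV[0],msg_vec) then VV[0][0]++ -> VV[0]=[1, 1, 0]
Event 2: LOCAL 1: VV[1][1]++ -> VV[1]=[0, 2, 0]
Event 3: SEND 1->2: VV[1][1]++ -> VV[1]=[0, 3, 0], msg_vec=[0, 3, 0]; VV[2]=max(VV[2],msg_vec) then VV[2][2]++ -> VV[2]=[0, 3, 1]
Event 4: SEND 2->1: VV[2][2]++ -> VV[2]=[0, 3, 2], msg_vec=[0, 3, 2]; VV[1]=max(VV[1],msg_vec) then VV[1][1]++ -> VV[1]=[0, 4, 2]
Event 5: SEND 2->1: VV[2][2]++ -> VV[2]=[0, 3, 3], msg_vec=[0, 3, 3]; VV[1]=max(VV[1],msg_vec) then VV[1][1]++ -> VV[1]=[0, 5, 3]
Event 6: SEND 2->0: VV[2][2]++ -> VV[2]=[0, 3, 4], msg_vec=[0, 3, 4]; VV[0]=max(VV[0],msg_vec) then VV[0][0]++ -> VV[0]=[2, 3, 4]
Final vectors: VV[0]=[2, 3, 4]; VV[1]=[0, 5, 3]; VV[2]=[0, 3, 4]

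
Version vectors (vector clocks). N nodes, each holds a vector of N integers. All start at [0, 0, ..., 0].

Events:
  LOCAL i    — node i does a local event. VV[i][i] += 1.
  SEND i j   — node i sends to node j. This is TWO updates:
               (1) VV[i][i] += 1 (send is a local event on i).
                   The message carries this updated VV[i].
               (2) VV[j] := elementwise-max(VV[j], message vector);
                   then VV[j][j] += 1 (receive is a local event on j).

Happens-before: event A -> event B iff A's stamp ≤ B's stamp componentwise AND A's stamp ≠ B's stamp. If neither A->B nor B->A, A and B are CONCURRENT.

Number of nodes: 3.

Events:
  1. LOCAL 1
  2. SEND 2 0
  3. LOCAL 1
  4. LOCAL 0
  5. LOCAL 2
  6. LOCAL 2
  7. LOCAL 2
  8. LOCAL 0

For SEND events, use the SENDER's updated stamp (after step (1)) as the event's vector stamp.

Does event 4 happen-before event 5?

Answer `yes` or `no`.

Answer: no

Derivation:
Initial: VV[0]=[0, 0, 0]
Initial: VV[1]=[0, 0, 0]
Initial: VV[2]=[0, 0, 0]
Event 1: LOCAL 1: VV[1][1]++ -> VV[1]=[0, 1, 0]
Event 2: SEND 2->0: VV[2][2]++ -> VV[2]=[0, 0, 1], msg_vec=[0, 0, 1]; VV[0]=max(VV[0],msg_vec) then VV[0][0]++ -> VV[0]=[1, 0, 1]
Event 3: LOCAL 1: VV[1][1]++ -> VV[1]=[0, 2, 0]
Event 4: LOCAL 0: VV[0][0]++ -> VV[0]=[2, 0, 1]
Event 5: LOCAL 2: VV[2][2]++ -> VV[2]=[0, 0, 2]
Event 6: LOCAL 2: VV[2][2]++ -> VV[2]=[0, 0, 3]
Event 7: LOCAL 2: VV[2][2]++ -> VV[2]=[0, 0, 4]
Event 8: LOCAL 0: VV[0][0]++ -> VV[0]=[3, 0, 1]
Event 4 stamp: [2, 0, 1]
Event 5 stamp: [0, 0, 2]
[2, 0, 1] <= [0, 0, 2]? False. Equal? False. Happens-before: False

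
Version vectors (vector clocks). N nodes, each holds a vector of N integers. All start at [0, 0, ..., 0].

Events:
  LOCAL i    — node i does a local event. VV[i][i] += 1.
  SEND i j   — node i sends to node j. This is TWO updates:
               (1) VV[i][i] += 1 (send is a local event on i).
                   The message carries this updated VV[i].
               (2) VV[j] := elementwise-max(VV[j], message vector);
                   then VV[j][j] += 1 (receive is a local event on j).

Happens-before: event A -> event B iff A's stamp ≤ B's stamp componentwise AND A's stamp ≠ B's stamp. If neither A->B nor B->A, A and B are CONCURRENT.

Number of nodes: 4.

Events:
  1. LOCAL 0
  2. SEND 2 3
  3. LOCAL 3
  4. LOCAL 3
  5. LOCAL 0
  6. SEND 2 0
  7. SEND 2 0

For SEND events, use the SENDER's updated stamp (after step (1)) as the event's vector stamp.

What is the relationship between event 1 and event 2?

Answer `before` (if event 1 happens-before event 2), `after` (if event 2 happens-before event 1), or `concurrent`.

Answer: concurrent

Derivation:
Initial: VV[0]=[0, 0, 0, 0]
Initial: VV[1]=[0, 0, 0, 0]
Initial: VV[2]=[0, 0, 0, 0]
Initial: VV[3]=[0, 0, 0, 0]
Event 1: LOCAL 0: VV[0][0]++ -> VV[0]=[1, 0, 0, 0]
Event 2: SEND 2->3: VV[2][2]++ -> VV[2]=[0, 0, 1, 0], msg_vec=[0, 0, 1, 0]; VV[3]=max(VV[3],msg_vec) then VV[3][3]++ -> VV[3]=[0, 0, 1, 1]
Event 3: LOCAL 3: VV[3][3]++ -> VV[3]=[0, 0, 1, 2]
Event 4: LOCAL 3: VV[3][3]++ -> VV[3]=[0, 0, 1, 3]
Event 5: LOCAL 0: VV[0][0]++ -> VV[0]=[2, 0, 0, 0]
Event 6: SEND 2->0: VV[2][2]++ -> VV[2]=[0, 0, 2, 0], msg_vec=[0, 0, 2, 0]; VV[0]=max(VV[0],msg_vec) then VV[0][0]++ -> VV[0]=[3, 0, 2, 0]
Event 7: SEND 2->0: VV[2][2]++ -> VV[2]=[0, 0, 3, 0], msg_vec=[0, 0, 3, 0]; VV[0]=max(VV[0],msg_vec) then VV[0][0]++ -> VV[0]=[4, 0, 3, 0]
Event 1 stamp: [1, 0, 0, 0]
Event 2 stamp: [0, 0, 1, 0]
[1, 0, 0, 0] <= [0, 0, 1, 0]? False
[0, 0, 1, 0] <= [1, 0, 0, 0]? False
Relation: concurrent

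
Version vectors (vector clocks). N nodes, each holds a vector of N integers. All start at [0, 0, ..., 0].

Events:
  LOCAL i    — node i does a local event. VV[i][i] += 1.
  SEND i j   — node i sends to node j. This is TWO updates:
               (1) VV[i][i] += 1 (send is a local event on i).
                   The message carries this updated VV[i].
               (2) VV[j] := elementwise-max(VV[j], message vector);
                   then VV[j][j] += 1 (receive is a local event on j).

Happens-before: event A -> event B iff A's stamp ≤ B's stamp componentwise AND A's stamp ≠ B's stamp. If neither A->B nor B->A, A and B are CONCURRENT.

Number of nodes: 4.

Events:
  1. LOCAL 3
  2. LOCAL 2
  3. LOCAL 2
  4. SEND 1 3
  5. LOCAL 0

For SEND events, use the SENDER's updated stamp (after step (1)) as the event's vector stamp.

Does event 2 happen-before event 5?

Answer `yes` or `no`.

Initial: VV[0]=[0, 0, 0, 0]
Initial: VV[1]=[0, 0, 0, 0]
Initial: VV[2]=[0, 0, 0, 0]
Initial: VV[3]=[0, 0, 0, 0]
Event 1: LOCAL 3: VV[3][3]++ -> VV[3]=[0, 0, 0, 1]
Event 2: LOCAL 2: VV[2][2]++ -> VV[2]=[0, 0, 1, 0]
Event 3: LOCAL 2: VV[2][2]++ -> VV[2]=[0, 0, 2, 0]
Event 4: SEND 1->3: VV[1][1]++ -> VV[1]=[0, 1, 0, 0], msg_vec=[0, 1, 0, 0]; VV[3]=max(VV[3],msg_vec) then VV[3][3]++ -> VV[3]=[0, 1, 0, 2]
Event 5: LOCAL 0: VV[0][0]++ -> VV[0]=[1, 0, 0, 0]
Event 2 stamp: [0, 0, 1, 0]
Event 5 stamp: [1, 0, 0, 0]
[0, 0, 1, 0] <= [1, 0, 0, 0]? False. Equal? False. Happens-before: False

Answer: no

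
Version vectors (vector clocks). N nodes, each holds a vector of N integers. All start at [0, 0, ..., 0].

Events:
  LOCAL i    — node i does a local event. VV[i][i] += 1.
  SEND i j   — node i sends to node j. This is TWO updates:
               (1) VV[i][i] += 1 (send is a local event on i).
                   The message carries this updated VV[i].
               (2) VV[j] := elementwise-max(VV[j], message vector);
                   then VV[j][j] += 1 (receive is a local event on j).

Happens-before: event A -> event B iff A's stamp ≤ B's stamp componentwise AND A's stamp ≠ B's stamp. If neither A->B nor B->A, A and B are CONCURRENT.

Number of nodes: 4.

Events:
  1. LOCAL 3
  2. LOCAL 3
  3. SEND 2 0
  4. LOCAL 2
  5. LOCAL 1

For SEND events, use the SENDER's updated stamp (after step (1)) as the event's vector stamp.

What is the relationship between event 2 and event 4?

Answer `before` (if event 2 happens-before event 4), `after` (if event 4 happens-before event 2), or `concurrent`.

Initial: VV[0]=[0, 0, 0, 0]
Initial: VV[1]=[0, 0, 0, 0]
Initial: VV[2]=[0, 0, 0, 0]
Initial: VV[3]=[0, 0, 0, 0]
Event 1: LOCAL 3: VV[3][3]++ -> VV[3]=[0, 0, 0, 1]
Event 2: LOCAL 3: VV[3][3]++ -> VV[3]=[0, 0, 0, 2]
Event 3: SEND 2->0: VV[2][2]++ -> VV[2]=[0, 0, 1, 0], msg_vec=[0, 0, 1, 0]; VV[0]=max(VV[0],msg_vec) then VV[0][0]++ -> VV[0]=[1, 0, 1, 0]
Event 4: LOCAL 2: VV[2][2]++ -> VV[2]=[0, 0, 2, 0]
Event 5: LOCAL 1: VV[1][1]++ -> VV[1]=[0, 1, 0, 0]
Event 2 stamp: [0, 0, 0, 2]
Event 4 stamp: [0, 0, 2, 0]
[0, 0, 0, 2] <= [0, 0, 2, 0]? False
[0, 0, 2, 0] <= [0, 0, 0, 2]? False
Relation: concurrent

Answer: concurrent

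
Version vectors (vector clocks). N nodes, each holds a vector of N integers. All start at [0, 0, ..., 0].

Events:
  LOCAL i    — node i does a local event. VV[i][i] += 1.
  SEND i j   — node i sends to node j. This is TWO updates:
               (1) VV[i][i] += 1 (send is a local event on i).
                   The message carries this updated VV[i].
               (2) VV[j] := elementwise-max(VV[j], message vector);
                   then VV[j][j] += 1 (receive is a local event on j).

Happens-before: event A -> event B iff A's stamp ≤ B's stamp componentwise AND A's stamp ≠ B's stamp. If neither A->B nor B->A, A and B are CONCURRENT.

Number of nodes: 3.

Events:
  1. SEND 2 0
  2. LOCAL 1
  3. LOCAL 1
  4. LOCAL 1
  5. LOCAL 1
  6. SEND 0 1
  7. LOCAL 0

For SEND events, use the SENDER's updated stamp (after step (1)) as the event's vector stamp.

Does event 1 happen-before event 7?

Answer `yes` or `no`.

Answer: yes

Derivation:
Initial: VV[0]=[0, 0, 0]
Initial: VV[1]=[0, 0, 0]
Initial: VV[2]=[0, 0, 0]
Event 1: SEND 2->0: VV[2][2]++ -> VV[2]=[0, 0, 1], msg_vec=[0, 0, 1]; VV[0]=max(VV[0],msg_vec) then VV[0][0]++ -> VV[0]=[1, 0, 1]
Event 2: LOCAL 1: VV[1][1]++ -> VV[1]=[0, 1, 0]
Event 3: LOCAL 1: VV[1][1]++ -> VV[1]=[0, 2, 0]
Event 4: LOCAL 1: VV[1][1]++ -> VV[1]=[0, 3, 0]
Event 5: LOCAL 1: VV[1][1]++ -> VV[1]=[0, 4, 0]
Event 6: SEND 0->1: VV[0][0]++ -> VV[0]=[2, 0, 1], msg_vec=[2, 0, 1]; VV[1]=max(VV[1],msg_vec) then VV[1][1]++ -> VV[1]=[2, 5, 1]
Event 7: LOCAL 0: VV[0][0]++ -> VV[0]=[3, 0, 1]
Event 1 stamp: [0, 0, 1]
Event 7 stamp: [3, 0, 1]
[0, 0, 1] <= [3, 0, 1]? True. Equal? False. Happens-before: True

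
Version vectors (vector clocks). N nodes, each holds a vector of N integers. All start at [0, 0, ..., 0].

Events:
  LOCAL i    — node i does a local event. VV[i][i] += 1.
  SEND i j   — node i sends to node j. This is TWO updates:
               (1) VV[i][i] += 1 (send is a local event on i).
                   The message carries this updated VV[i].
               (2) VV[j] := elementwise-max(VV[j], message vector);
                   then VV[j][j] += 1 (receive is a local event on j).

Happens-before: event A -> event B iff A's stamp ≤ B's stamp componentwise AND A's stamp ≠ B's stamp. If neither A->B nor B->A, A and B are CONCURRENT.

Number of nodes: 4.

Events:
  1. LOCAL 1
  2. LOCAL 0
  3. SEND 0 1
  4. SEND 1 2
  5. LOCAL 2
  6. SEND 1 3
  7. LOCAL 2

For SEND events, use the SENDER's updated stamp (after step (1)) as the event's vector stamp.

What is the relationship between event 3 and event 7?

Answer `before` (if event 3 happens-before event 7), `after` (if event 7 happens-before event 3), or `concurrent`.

Initial: VV[0]=[0, 0, 0, 0]
Initial: VV[1]=[0, 0, 0, 0]
Initial: VV[2]=[0, 0, 0, 0]
Initial: VV[3]=[0, 0, 0, 0]
Event 1: LOCAL 1: VV[1][1]++ -> VV[1]=[0, 1, 0, 0]
Event 2: LOCAL 0: VV[0][0]++ -> VV[0]=[1, 0, 0, 0]
Event 3: SEND 0->1: VV[0][0]++ -> VV[0]=[2, 0, 0, 0], msg_vec=[2, 0, 0, 0]; VV[1]=max(VV[1],msg_vec) then VV[1][1]++ -> VV[1]=[2, 2, 0, 0]
Event 4: SEND 1->2: VV[1][1]++ -> VV[1]=[2, 3, 0, 0], msg_vec=[2, 3, 0, 0]; VV[2]=max(VV[2],msg_vec) then VV[2][2]++ -> VV[2]=[2, 3, 1, 0]
Event 5: LOCAL 2: VV[2][2]++ -> VV[2]=[2, 3, 2, 0]
Event 6: SEND 1->3: VV[1][1]++ -> VV[1]=[2, 4, 0, 0], msg_vec=[2, 4, 0, 0]; VV[3]=max(VV[3],msg_vec) then VV[3][3]++ -> VV[3]=[2, 4, 0, 1]
Event 7: LOCAL 2: VV[2][2]++ -> VV[2]=[2, 3, 3, 0]
Event 3 stamp: [2, 0, 0, 0]
Event 7 stamp: [2, 3, 3, 0]
[2, 0, 0, 0] <= [2, 3, 3, 0]? True
[2, 3, 3, 0] <= [2, 0, 0, 0]? False
Relation: before

Answer: before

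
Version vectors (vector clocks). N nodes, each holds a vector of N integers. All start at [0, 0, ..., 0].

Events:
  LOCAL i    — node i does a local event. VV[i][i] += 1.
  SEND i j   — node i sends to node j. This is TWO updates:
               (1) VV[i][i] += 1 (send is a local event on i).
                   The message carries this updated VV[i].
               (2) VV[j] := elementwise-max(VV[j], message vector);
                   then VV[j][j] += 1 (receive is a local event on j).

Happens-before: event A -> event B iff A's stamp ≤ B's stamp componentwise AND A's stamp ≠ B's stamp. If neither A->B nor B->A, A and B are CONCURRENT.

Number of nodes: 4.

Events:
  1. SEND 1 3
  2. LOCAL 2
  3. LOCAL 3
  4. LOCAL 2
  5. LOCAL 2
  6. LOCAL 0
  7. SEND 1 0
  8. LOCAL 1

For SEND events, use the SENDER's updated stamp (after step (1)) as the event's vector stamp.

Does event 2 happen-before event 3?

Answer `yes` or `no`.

Initial: VV[0]=[0, 0, 0, 0]
Initial: VV[1]=[0, 0, 0, 0]
Initial: VV[2]=[0, 0, 0, 0]
Initial: VV[3]=[0, 0, 0, 0]
Event 1: SEND 1->3: VV[1][1]++ -> VV[1]=[0, 1, 0, 0], msg_vec=[0, 1, 0, 0]; VV[3]=max(VV[3],msg_vec) then VV[3][3]++ -> VV[3]=[0, 1, 0, 1]
Event 2: LOCAL 2: VV[2][2]++ -> VV[2]=[0, 0, 1, 0]
Event 3: LOCAL 3: VV[3][3]++ -> VV[3]=[0, 1, 0, 2]
Event 4: LOCAL 2: VV[2][2]++ -> VV[2]=[0, 0, 2, 0]
Event 5: LOCAL 2: VV[2][2]++ -> VV[2]=[0, 0, 3, 0]
Event 6: LOCAL 0: VV[0][0]++ -> VV[0]=[1, 0, 0, 0]
Event 7: SEND 1->0: VV[1][1]++ -> VV[1]=[0, 2, 0, 0], msg_vec=[0, 2, 0, 0]; VV[0]=max(VV[0],msg_vec) then VV[0][0]++ -> VV[0]=[2, 2, 0, 0]
Event 8: LOCAL 1: VV[1][1]++ -> VV[1]=[0, 3, 0, 0]
Event 2 stamp: [0, 0, 1, 0]
Event 3 stamp: [0, 1, 0, 2]
[0, 0, 1, 0] <= [0, 1, 0, 2]? False. Equal? False. Happens-before: False

Answer: no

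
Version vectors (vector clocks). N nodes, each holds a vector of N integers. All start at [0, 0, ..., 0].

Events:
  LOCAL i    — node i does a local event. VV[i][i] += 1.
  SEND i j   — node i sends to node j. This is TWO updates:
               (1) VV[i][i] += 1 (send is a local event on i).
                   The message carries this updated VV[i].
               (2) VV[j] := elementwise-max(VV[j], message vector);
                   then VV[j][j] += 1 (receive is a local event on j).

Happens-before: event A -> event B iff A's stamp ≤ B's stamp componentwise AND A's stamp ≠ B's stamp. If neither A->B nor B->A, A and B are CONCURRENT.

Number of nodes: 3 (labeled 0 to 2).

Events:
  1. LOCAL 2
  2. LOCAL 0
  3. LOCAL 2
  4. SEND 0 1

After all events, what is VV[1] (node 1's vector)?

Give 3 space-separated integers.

Initial: VV[0]=[0, 0, 0]
Initial: VV[1]=[0, 0, 0]
Initial: VV[2]=[0, 0, 0]
Event 1: LOCAL 2: VV[2][2]++ -> VV[2]=[0, 0, 1]
Event 2: LOCAL 0: VV[0][0]++ -> VV[0]=[1, 0, 0]
Event 3: LOCAL 2: VV[2][2]++ -> VV[2]=[0, 0, 2]
Event 4: SEND 0->1: VV[0][0]++ -> VV[0]=[2, 0, 0], msg_vec=[2, 0, 0]; VV[1]=max(VV[1],msg_vec) then VV[1][1]++ -> VV[1]=[2, 1, 0]
Final vectors: VV[0]=[2, 0, 0]; VV[1]=[2, 1, 0]; VV[2]=[0, 0, 2]

Answer: 2 1 0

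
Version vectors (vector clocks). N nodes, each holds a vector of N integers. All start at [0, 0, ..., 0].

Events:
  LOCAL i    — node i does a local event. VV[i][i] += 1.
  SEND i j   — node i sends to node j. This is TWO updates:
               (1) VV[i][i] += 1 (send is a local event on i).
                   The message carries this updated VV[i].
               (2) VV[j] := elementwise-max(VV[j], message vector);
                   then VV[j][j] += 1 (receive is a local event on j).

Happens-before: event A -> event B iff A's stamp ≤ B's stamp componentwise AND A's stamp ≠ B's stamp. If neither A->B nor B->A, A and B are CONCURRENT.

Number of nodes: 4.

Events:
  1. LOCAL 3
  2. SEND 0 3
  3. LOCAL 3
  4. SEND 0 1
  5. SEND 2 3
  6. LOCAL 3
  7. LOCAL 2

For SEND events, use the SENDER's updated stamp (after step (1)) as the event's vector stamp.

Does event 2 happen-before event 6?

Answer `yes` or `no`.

Answer: yes

Derivation:
Initial: VV[0]=[0, 0, 0, 0]
Initial: VV[1]=[0, 0, 0, 0]
Initial: VV[2]=[0, 0, 0, 0]
Initial: VV[3]=[0, 0, 0, 0]
Event 1: LOCAL 3: VV[3][3]++ -> VV[3]=[0, 0, 0, 1]
Event 2: SEND 0->3: VV[0][0]++ -> VV[0]=[1, 0, 0, 0], msg_vec=[1, 0, 0, 0]; VV[3]=max(VV[3],msg_vec) then VV[3][3]++ -> VV[3]=[1, 0, 0, 2]
Event 3: LOCAL 3: VV[3][3]++ -> VV[3]=[1, 0, 0, 3]
Event 4: SEND 0->1: VV[0][0]++ -> VV[0]=[2, 0, 0, 0], msg_vec=[2, 0, 0, 0]; VV[1]=max(VV[1],msg_vec) then VV[1][1]++ -> VV[1]=[2, 1, 0, 0]
Event 5: SEND 2->3: VV[2][2]++ -> VV[2]=[0, 0, 1, 0], msg_vec=[0, 0, 1, 0]; VV[3]=max(VV[3],msg_vec) then VV[3][3]++ -> VV[3]=[1, 0, 1, 4]
Event 6: LOCAL 3: VV[3][3]++ -> VV[3]=[1, 0, 1, 5]
Event 7: LOCAL 2: VV[2][2]++ -> VV[2]=[0, 0, 2, 0]
Event 2 stamp: [1, 0, 0, 0]
Event 6 stamp: [1, 0, 1, 5]
[1, 0, 0, 0] <= [1, 0, 1, 5]? True. Equal? False. Happens-before: True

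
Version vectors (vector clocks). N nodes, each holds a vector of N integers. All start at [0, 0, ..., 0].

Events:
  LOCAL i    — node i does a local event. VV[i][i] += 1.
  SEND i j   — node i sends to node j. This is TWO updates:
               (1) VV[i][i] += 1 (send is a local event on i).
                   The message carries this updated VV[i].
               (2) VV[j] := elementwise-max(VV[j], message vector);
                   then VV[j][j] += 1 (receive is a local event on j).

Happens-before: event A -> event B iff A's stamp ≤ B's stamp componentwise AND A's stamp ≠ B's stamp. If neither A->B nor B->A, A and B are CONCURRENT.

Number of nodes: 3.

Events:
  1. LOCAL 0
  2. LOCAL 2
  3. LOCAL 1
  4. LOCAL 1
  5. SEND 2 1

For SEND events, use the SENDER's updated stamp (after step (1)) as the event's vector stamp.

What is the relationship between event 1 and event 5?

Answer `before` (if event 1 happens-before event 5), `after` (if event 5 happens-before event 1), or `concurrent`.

Answer: concurrent

Derivation:
Initial: VV[0]=[0, 0, 0]
Initial: VV[1]=[0, 0, 0]
Initial: VV[2]=[0, 0, 0]
Event 1: LOCAL 0: VV[0][0]++ -> VV[0]=[1, 0, 0]
Event 2: LOCAL 2: VV[2][2]++ -> VV[2]=[0, 0, 1]
Event 3: LOCAL 1: VV[1][1]++ -> VV[1]=[0, 1, 0]
Event 4: LOCAL 1: VV[1][1]++ -> VV[1]=[0, 2, 0]
Event 5: SEND 2->1: VV[2][2]++ -> VV[2]=[0, 0, 2], msg_vec=[0, 0, 2]; VV[1]=max(VV[1],msg_vec) then VV[1][1]++ -> VV[1]=[0, 3, 2]
Event 1 stamp: [1, 0, 0]
Event 5 stamp: [0, 0, 2]
[1, 0, 0] <= [0, 0, 2]? False
[0, 0, 2] <= [1, 0, 0]? False
Relation: concurrent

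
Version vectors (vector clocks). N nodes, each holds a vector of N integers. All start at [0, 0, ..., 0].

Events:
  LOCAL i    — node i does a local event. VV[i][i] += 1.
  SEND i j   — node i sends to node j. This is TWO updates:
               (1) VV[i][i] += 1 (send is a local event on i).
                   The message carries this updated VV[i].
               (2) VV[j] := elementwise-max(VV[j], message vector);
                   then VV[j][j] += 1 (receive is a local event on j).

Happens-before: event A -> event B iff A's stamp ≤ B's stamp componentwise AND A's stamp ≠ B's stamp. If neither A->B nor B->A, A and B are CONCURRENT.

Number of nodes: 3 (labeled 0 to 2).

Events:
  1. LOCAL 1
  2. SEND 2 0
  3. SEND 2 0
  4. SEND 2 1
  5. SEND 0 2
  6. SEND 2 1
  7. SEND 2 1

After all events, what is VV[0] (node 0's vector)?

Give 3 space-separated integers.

Answer: 3 0 2

Derivation:
Initial: VV[0]=[0, 0, 0]
Initial: VV[1]=[0, 0, 0]
Initial: VV[2]=[0, 0, 0]
Event 1: LOCAL 1: VV[1][1]++ -> VV[1]=[0, 1, 0]
Event 2: SEND 2->0: VV[2][2]++ -> VV[2]=[0, 0, 1], msg_vec=[0, 0, 1]; VV[0]=max(VV[0],msg_vec) then VV[0][0]++ -> VV[0]=[1, 0, 1]
Event 3: SEND 2->0: VV[2][2]++ -> VV[2]=[0, 0, 2], msg_vec=[0, 0, 2]; VV[0]=max(VV[0],msg_vec) then VV[0][0]++ -> VV[0]=[2, 0, 2]
Event 4: SEND 2->1: VV[2][2]++ -> VV[2]=[0, 0, 3], msg_vec=[0, 0, 3]; VV[1]=max(VV[1],msg_vec) then VV[1][1]++ -> VV[1]=[0, 2, 3]
Event 5: SEND 0->2: VV[0][0]++ -> VV[0]=[3, 0, 2], msg_vec=[3, 0, 2]; VV[2]=max(VV[2],msg_vec) then VV[2][2]++ -> VV[2]=[3, 0, 4]
Event 6: SEND 2->1: VV[2][2]++ -> VV[2]=[3, 0, 5], msg_vec=[3, 0, 5]; VV[1]=max(VV[1],msg_vec) then VV[1][1]++ -> VV[1]=[3, 3, 5]
Event 7: SEND 2->1: VV[2][2]++ -> VV[2]=[3, 0, 6], msg_vec=[3, 0, 6]; VV[1]=max(VV[1],msg_vec) then VV[1][1]++ -> VV[1]=[3, 4, 6]
Final vectors: VV[0]=[3, 0, 2]; VV[1]=[3, 4, 6]; VV[2]=[3, 0, 6]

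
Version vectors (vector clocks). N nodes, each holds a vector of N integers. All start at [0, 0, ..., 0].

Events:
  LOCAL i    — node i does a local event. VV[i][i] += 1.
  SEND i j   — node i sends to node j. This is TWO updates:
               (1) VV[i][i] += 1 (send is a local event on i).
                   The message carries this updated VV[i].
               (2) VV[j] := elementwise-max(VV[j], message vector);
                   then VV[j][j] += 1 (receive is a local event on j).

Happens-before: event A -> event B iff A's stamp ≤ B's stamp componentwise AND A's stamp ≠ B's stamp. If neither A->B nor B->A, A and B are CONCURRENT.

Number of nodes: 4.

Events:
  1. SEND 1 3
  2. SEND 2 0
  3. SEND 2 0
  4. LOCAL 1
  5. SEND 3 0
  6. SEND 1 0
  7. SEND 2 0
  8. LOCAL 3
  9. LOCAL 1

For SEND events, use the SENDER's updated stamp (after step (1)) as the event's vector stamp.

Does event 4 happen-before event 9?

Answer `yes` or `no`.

Answer: yes

Derivation:
Initial: VV[0]=[0, 0, 0, 0]
Initial: VV[1]=[0, 0, 0, 0]
Initial: VV[2]=[0, 0, 0, 0]
Initial: VV[3]=[0, 0, 0, 0]
Event 1: SEND 1->3: VV[1][1]++ -> VV[1]=[0, 1, 0, 0], msg_vec=[0, 1, 0, 0]; VV[3]=max(VV[3],msg_vec) then VV[3][3]++ -> VV[3]=[0, 1, 0, 1]
Event 2: SEND 2->0: VV[2][2]++ -> VV[2]=[0, 0, 1, 0], msg_vec=[0, 0, 1, 0]; VV[0]=max(VV[0],msg_vec) then VV[0][0]++ -> VV[0]=[1, 0, 1, 0]
Event 3: SEND 2->0: VV[2][2]++ -> VV[2]=[0, 0, 2, 0], msg_vec=[0, 0, 2, 0]; VV[0]=max(VV[0],msg_vec) then VV[0][0]++ -> VV[0]=[2, 0, 2, 0]
Event 4: LOCAL 1: VV[1][1]++ -> VV[1]=[0, 2, 0, 0]
Event 5: SEND 3->0: VV[3][3]++ -> VV[3]=[0, 1, 0, 2], msg_vec=[0, 1, 0, 2]; VV[0]=max(VV[0],msg_vec) then VV[0][0]++ -> VV[0]=[3, 1, 2, 2]
Event 6: SEND 1->0: VV[1][1]++ -> VV[1]=[0, 3, 0, 0], msg_vec=[0, 3, 0, 0]; VV[0]=max(VV[0],msg_vec) then VV[0][0]++ -> VV[0]=[4, 3, 2, 2]
Event 7: SEND 2->0: VV[2][2]++ -> VV[2]=[0, 0, 3, 0], msg_vec=[0, 0, 3, 0]; VV[0]=max(VV[0],msg_vec) then VV[0][0]++ -> VV[0]=[5, 3, 3, 2]
Event 8: LOCAL 3: VV[3][3]++ -> VV[3]=[0, 1, 0, 3]
Event 9: LOCAL 1: VV[1][1]++ -> VV[1]=[0, 4, 0, 0]
Event 4 stamp: [0, 2, 0, 0]
Event 9 stamp: [0, 4, 0, 0]
[0, 2, 0, 0] <= [0, 4, 0, 0]? True. Equal? False. Happens-before: True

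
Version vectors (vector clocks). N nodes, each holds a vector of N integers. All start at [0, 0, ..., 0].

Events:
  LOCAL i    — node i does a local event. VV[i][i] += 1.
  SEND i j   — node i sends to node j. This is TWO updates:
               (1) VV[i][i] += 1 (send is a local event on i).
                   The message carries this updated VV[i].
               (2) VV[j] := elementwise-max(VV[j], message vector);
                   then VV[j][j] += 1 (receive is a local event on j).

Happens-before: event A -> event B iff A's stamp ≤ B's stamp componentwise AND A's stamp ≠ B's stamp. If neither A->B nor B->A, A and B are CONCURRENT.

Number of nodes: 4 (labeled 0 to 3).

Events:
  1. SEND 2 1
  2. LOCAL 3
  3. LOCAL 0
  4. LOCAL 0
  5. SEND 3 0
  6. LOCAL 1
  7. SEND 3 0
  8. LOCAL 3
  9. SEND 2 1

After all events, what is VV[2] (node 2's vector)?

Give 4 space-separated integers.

Initial: VV[0]=[0, 0, 0, 0]
Initial: VV[1]=[0, 0, 0, 0]
Initial: VV[2]=[0, 0, 0, 0]
Initial: VV[3]=[0, 0, 0, 0]
Event 1: SEND 2->1: VV[2][2]++ -> VV[2]=[0, 0, 1, 0], msg_vec=[0, 0, 1, 0]; VV[1]=max(VV[1],msg_vec) then VV[1][1]++ -> VV[1]=[0, 1, 1, 0]
Event 2: LOCAL 3: VV[3][3]++ -> VV[3]=[0, 0, 0, 1]
Event 3: LOCAL 0: VV[0][0]++ -> VV[0]=[1, 0, 0, 0]
Event 4: LOCAL 0: VV[0][0]++ -> VV[0]=[2, 0, 0, 0]
Event 5: SEND 3->0: VV[3][3]++ -> VV[3]=[0, 0, 0, 2], msg_vec=[0, 0, 0, 2]; VV[0]=max(VV[0],msg_vec) then VV[0][0]++ -> VV[0]=[3, 0, 0, 2]
Event 6: LOCAL 1: VV[1][1]++ -> VV[1]=[0, 2, 1, 0]
Event 7: SEND 3->0: VV[3][3]++ -> VV[3]=[0, 0, 0, 3], msg_vec=[0, 0, 0, 3]; VV[0]=max(VV[0],msg_vec) then VV[0][0]++ -> VV[0]=[4, 0, 0, 3]
Event 8: LOCAL 3: VV[3][3]++ -> VV[3]=[0, 0, 0, 4]
Event 9: SEND 2->1: VV[2][2]++ -> VV[2]=[0, 0, 2, 0], msg_vec=[0, 0, 2, 0]; VV[1]=max(VV[1],msg_vec) then VV[1][1]++ -> VV[1]=[0, 3, 2, 0]
Final vectors: VV[0]=[4, 0, 0, 3]; VV[1]=[0, 3, 2, 0]; VV[2]=[0, 0, 2, 0]; VV[3]=[0, 0, 0, 4]

Answer: 0 0 2 0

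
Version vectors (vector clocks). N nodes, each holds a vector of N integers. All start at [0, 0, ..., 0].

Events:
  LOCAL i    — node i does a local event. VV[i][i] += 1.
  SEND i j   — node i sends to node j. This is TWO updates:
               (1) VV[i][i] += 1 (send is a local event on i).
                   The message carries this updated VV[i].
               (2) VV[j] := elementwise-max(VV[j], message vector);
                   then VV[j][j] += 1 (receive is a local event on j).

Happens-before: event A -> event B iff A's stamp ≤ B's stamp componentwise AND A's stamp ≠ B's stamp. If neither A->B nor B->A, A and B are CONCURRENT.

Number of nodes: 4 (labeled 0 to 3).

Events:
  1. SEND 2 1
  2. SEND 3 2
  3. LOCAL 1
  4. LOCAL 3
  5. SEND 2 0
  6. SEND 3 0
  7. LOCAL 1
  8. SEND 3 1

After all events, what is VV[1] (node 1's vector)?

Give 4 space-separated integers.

Answer: 0 4 1 4

Derivation:
Initial: VV[0]=[0, 0, 0, 0]
Initial: VV[1]=[0, 0, 0, 0]
Initial: VV[2]=[0, 0, 0, 0]
Initial: VV[3]=[0, 0, 0, 0]
Event 1: SEND 2->1: VV[2][2]++ -> VV[2]=[0, 0, 1, 0], msg_vec=[0, 0, 1, 0]; VV[1]=max(VV[1],msg_vec) then VV[1][1]++ -> VV[1]=[0, 1, 1, 0]
Event 2: SEND 3->2: VV[3][3]++ -> VV[3]=[0, 0, 0, 1], msg_vec=[0, 0, 0, 1]; VV[2]=max(VV[2],msg_vec) then VV[2][2]++ -> VV[2]=[0, 0, 2, 1]
Event 3: LOCAL 1: VV[1][1]++ -> VV[1]=[0, 2, 1, 0]
Event 4: LOCAL 3: VV[3][3]++ -> VV[3]=[0, 0, 0, 2]
Event 5: SEND 2->0: VV[2][2]++ -> VV[2]=[0, 0, 3, 1], msg_vec=[0, 0, 3, 1]; VV[0]=max(VV[0],msg_vec) then VV[0][0]++ -> VV[0]=[1, 0, 3, 1]
Event 6: SEND 3->0: VV[3][3]++ -> VV[3]=[0, 0, 0, 3], msg_vec=[0, 0, 0, 3]; VV[0]=max(VV[0],msg_vec) then VV[0][0]++ -> VV[0]=[2, 0, 3, 3]
Event 7: LOCAL 1: VV[1][1]++ -> VV[1]=[0, 3, 1, 0]
Event 8: SEND 3->1: VV[3][3]++ -> VV[3]=[0, 0, 0, 4], msg_vec=[0, 0, 0, 4]; VV[1]=max(VV[1],msg_vec) then VV[1][1]++ -> VV[1]=[0, 4, 1, 4]
Final vectors: VV[0]=[2, 0, 3, 3]; VV[1]=[0, 4, 1, 4]; VV[2]=[0, 0, 3, 1]; VV[3]=[0, 0, 0, 4]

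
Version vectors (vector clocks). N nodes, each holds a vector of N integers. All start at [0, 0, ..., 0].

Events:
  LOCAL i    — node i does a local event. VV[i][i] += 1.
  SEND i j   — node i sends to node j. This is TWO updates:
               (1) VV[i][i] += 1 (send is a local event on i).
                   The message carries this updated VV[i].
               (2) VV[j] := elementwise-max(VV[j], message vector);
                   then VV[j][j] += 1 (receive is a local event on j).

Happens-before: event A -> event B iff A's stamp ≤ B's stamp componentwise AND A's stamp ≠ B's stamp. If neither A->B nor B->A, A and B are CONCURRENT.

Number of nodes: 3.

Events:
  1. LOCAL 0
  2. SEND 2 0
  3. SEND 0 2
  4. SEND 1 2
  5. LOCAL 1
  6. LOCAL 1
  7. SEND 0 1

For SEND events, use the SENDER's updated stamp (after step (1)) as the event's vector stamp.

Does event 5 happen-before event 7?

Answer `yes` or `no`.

Initial: VV[0]=[0, 0, 0]
Initial: VV[1]=[0, 0, 0]
Initial: VV[2]=[0, 0, 0]
Event 1: LOCAL 0: VV[0][0]++ -> VV[0]=[1, 0, 0]
Event 2: SEND 2->0: VV[2][2]++ -> VV[2]=[0, 0, 1], msg_vec=[0, 0, 1]; VV[0]=max(VV[0],msg_vec) then VV[0][0]++ -> VV[0]=[2, 0, 1]
Event 3: SEND 0->2: VV[0][0]++ -> VV[0]=[3, 0, 1], msg_vec=[3, 0, 1]; VV[2]=max(VV[2],msg_vec) then VV[2][2]++ -> VV[2]=[3, 0, 2]
Event 4: SEND 1->2: VV[1][1]++ -> VV[1]=[0, 1, 0], msg_vec=[0, 1, 0]; VV[2]=max(VV[2],msg_vec) then VV[2][2]++ -> VV[2]=[3, 1, 3]
Event 5: LOCAL 1: VV[1][1]++ -> VV[1]=[0, 2, 0]
Event 6: LOCAL 1: VV[1][1]++ -> VV[1]=[0, 3, 0]
Event 7: SEND 0->1: VV[0][0]++ -> VV[0]=[4, 0, 1], msg_vec=[4, 0, 1]; VV[1]=max(VV[1],msg_vec) then VV[1][1]++ -> VV[1]=[4, 4, 1]
Event 5 stamp: [0, 2, 0]
Event 7 stamp: [4, 0, 1]
[0, 2, 0] <= [4, 0, 1]? False. Equal? False. Happens-before: False

Answer: no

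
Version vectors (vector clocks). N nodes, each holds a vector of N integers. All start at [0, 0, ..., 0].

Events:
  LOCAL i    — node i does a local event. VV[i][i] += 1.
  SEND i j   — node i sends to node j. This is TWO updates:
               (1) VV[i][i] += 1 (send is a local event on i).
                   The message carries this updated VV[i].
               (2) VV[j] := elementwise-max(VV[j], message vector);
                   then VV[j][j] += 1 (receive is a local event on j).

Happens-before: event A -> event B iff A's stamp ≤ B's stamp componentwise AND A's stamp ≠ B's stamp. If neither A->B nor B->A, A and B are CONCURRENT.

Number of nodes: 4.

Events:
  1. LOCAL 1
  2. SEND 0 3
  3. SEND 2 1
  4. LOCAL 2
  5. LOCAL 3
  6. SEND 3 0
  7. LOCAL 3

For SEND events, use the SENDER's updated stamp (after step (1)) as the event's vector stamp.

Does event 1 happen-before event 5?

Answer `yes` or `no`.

Initial: VV[0]=[0, 0, 0, 0]
Initial: VV[1]=[0, 0, 0, 0]
Initial: VV[2]=[0, 0, 0, 0]
Initial: VV[3]=[0, 0, 0, 0]
Event 1: LOCAL 1: VV[1][1]++ -> VV[1]=[0, 1, 0, 0]
Event 2: SEND 0->3: VV[0][0]++ -> VV[0]=[1, 0, 0, 0], msg_vec=[1, 0, 0, 0]; VV[3]=max(VV[3],msg_vec) then VV[3][3]++ -> VV[3]=[1, 0, 0, 1]
Event 3: SEND 2->1: VV[2][2]++ -> VV[2]=[0, 0, 1, 0], msg_vec=[0, 0, 1, 0]; VV[1]=max(VV[1],msg_vec) then VV[1][1]++ -> VV[1]=[0, 2, 1, 0]
Event 4: LOCAL 2: VV[2][2]++ -> VV[2]=[0, 0, 2, 0]
Event 5: LOCAL 3: VV[3][3]++ -> VV[3]=[1, 0, 0, 2]
Event 6: SEND 3->0: VV[3][3]++ -> VV[3]=[1, 0, 0, 3], msg_vec=[1, 0, 0, 3]; VV[0]=max(VV[0],msg_vec) then VV[0][0]++ -> VV[0]=[2, 0, 0, 3]
Event 7: LOCAL 3: VV[3][3]++ -> VV[3]=[1, 0, 0, 4]
Event 1 stamp: [0, 1, 0, 0]
Event 5 stamp: [1, 0, 0, 2]
[0, 1, 0, 0] <= [1, 0, 0, 2]? False. Equal? False. Happens-before: False

Answer: no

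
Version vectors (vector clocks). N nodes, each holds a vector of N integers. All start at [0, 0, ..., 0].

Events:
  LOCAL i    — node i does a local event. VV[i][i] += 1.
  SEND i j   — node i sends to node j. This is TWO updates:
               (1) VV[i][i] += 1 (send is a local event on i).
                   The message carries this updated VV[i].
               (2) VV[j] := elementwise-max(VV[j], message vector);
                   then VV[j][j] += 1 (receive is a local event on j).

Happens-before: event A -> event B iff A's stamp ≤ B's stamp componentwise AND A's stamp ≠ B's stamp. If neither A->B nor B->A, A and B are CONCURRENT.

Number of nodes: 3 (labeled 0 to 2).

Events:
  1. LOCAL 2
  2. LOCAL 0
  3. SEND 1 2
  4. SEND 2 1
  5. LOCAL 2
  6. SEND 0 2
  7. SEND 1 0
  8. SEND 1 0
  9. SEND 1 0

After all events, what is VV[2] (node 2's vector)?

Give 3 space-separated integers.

Initial: VV[0]=[0, 0, 0]
Initial: VV[1]=[0, 0, 0]
Initial: VV[2]=[0, 0, 0]
Event 1: LOCAL 2: VV[2][2]++ -> VV[2]=[0, 0, 1]
Event 2: LOCAL 0: VV[0][0]++ -> VV[0]=[1, 0, 0]
Event 3: SEND 1->2: VV[1][1]++ -> VV[1]=[0, 1, 0], msg_vec=[0, 1, 0]; VV[2]=max(VV[2],msg_vec) then VV[2][2]++ -> VV[2]=[0, 1, 2]
Event 4: SEND 2->1: VV[2][2]++ -> VV[2]=[0, 1, 3], msg_vec=[0, 1, 3]; VV[1]=max(VV[1],msg_vec) then VV[1][1]++ -> VV[1]=[0, 2, 3]
Event 5: LOCAL 2: VV[2][2]++ -> VV[2]=[0, 1, 4]
Event 6: SEND 0->2: VV[0][0]++ -> VV[0]=[2, 0, 0], msg_vec=[2, 0, 0]; VV[2]=max(VV[2],msg_vec) then VV[2][2]++ -> VV[2]=[2, 1, 5]
Event 7: SEND 1->0: VV[1][1]++ -> VV[1]=[0, 3, 3], msg_vec=[0, 3, 3]; VV[0]=max(VV[0],msg_vec) then VV[0][0]++ -> VV[0]=[3, 3, 3]
Event 8: SEND 1->0: VV[1][1]++ -> VV[1]=[0, 4, 3], msg_vec=[0, 4, 3]; VV[0]=max(VV[0],msg_vec) then VV[0][0]++ -> VV[0]=[4, 4, 3]
Event 9: SEND 1->0: VV[1][1]++ -> VV[1]=[0, 5, 3], msg_vec=[0, 5, 3]; VV[0]=max(VV[0],msg_vec) then VV[0][0]++ -> VV[0]=[5, 5, 3]
Final vectors: VV[0]=[5, 5, 3]; VV[1]=[0, 5, 3]; VV[2]=[2, 1, 5]

Answer: 2 1 5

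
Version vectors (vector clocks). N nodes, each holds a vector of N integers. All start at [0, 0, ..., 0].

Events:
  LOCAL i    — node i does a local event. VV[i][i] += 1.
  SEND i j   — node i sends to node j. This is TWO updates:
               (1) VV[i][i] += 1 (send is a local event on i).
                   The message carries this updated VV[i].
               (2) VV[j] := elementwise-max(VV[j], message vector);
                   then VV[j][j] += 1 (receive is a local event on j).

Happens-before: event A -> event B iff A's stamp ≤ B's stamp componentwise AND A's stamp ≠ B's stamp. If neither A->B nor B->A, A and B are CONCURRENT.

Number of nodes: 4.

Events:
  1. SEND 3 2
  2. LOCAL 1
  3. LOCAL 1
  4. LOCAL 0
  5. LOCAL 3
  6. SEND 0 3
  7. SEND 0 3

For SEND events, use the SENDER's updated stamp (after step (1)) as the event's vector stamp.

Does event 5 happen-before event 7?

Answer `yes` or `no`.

Initial: VV[0]=[0, 0, 0, 0]
Initial: VV[1]=[0, 0, 0, 0]
Initial: VV[2]=[0, 0, 0, 0]
Initial: VV[3]=[0, 0, 0, 0]
Event 1: SEND 3->2: VV[3][3]++ -> VV[3]=[0, 0, 0, 1], msg_vec=[0, 0, 0, 1]; VV[2]=max(VV[2],msg_vec) then VV[2][2]++ -> VV[2]=[0, 0, 1, 1]
Event 2: LOCAL 1: VV[1][1]++ -> VV[1]=[0, 1, 0, 0]
Event 3: LOCAL 1: VV[1][1]++ -> VV[1]=[0, 2, 0, 0]
Event 4: LOCAL 0: VV[0][0]++ -> VV[0]=[1, 0, 0, 0]
Event 5: LOCAL 3: VV[3][3]++ -> VV[3]=[0, 0, 0, 2]
Event 6: SEND 0->3: VV[0][0]++ -> VV[0]=[2, 0, 0, 0], msg_vec=[2, 0, 0, 0]; VV[3]=max(VV[3],msg_vec) then VV[3][3]++ -> VV[3]=[2, 0, 0, 3]
Event 7: SEND 0->3: VV[0][0]++ -> VV[0]=[3, 0, 0, 0], msg_vec=[3, 0, 0, 0]; VV[3]=max(VV[3],msg_vec) then VV[3][3]++ -> VV[3]=[3, 0, 0, 4]
Event 5 stamp: [0, 0, 0, 2]
Event 7 stamp: [3, 0, 0, 0]
[0, 0, 0, 2] <= [3, 0, 0, 0]? False. Equal? False. Happens-before: False

Answer: no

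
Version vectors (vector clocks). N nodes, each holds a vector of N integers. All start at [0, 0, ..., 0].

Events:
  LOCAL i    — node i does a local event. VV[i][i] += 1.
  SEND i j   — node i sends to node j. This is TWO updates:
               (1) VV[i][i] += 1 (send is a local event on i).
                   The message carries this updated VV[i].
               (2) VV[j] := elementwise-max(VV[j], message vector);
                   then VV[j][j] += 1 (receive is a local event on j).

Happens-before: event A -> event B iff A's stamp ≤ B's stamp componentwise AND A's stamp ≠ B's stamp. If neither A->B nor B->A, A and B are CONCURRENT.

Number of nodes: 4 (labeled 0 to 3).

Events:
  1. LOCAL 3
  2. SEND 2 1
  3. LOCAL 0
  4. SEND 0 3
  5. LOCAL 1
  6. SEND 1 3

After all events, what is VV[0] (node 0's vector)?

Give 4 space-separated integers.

Answer: 2 0 0 0

Derivation:
Initial: VV[0]=[0, 0, 0, 0]
Initial: VV[1]=[0, 0, 0, 0]
Initial: VV[2]=[0, 0, 0, 0]
Initial: VV[3]=[0, 0, 0, 0]
Event 1: LOCAL 3: VV[3][3]++ -> VV[3]=[0, 0, 0, 1]
Event 2: SEND 2->1: VV[2][2]++ -> VV[2]=[0, 0, 1, 0], msg_vec=[0, 0, 1, 0]; VV[1]=max(VV[1],msg_vec) then VV[1][1]++ -> VV[1]=[0, 1, 1, 0]
Event 3: LOCAL 0: VV[0][0]++ -> VV[0]=[1, 0, 0, 0]
Event 4: SEND 0->3: VV[0][0]++ -> VV[0]=[2, 0, 0, 0], msg_vec=[2, 0, 0, 0]; VV[3]=max(VV[3],msg_vec) then VV[3][3]++ -> VV[3]=[2, 0, 0, 2]
Event 5: LOCAL 1: VV[1][1]++ -> VV[1]=[0, 2, 1, 0]
Event 6: SEND 1->3: VV[1][1]++ -> VV[1]=[0, 3, 1, 0], msg_vec=[0, 3, 1, 0]; VV[3]=max(VV[3],msg_vec) then VV[3][3]++ -> VV[3]=[2, 3, 1, 3]
Final vectors: VV[0]=[2, 0, 0, 0]; VV[1]=[0, 3, 1, 0]; VV[2]=[0, 0, 1, 0]; VV[3]=[2, 3, 1, 3]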